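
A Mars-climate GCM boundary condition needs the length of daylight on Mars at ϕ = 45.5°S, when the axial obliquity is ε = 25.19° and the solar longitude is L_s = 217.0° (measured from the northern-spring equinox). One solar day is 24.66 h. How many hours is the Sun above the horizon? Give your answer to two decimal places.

Solar declination: sin δ = sin ε · sin L_s = sin 25.19° × sin 217.0° = -0.25615, so δ = -14.841°.
cos h₀ = −tan ϕ · tan δ = −tan(-45.5°) × tan(-14.841°) = -0.2697, so h₀ = 1.8438 rad = 105.64°.
Daylight = 2h₀/(2π) × 24.66 h = (1.8438/π) × 24.66 = 14.47 h.

14.47 h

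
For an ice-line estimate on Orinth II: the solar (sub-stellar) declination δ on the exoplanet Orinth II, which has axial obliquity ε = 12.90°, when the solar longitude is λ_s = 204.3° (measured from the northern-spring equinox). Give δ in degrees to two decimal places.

δ = -5.27°

sin δ = sin ε · sin λ_s = sin 12.90° × sin 204.3° = -0.091871.
δ = arcsin(-0.091871) = -5.27°.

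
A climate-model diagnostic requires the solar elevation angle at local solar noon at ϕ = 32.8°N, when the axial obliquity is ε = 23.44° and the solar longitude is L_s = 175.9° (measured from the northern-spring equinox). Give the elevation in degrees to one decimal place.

Solar declination: sin δ = sin ε · sin L_s = sin 23.44° × sin 175.9° = 0.02844, so δ = +1.630°.
At local noon the hour angle is zero, so the zenith angle equals |ϕ − δ| = |+32.8° − (+1.630°)| = 31.170°.
Elevation = 90° − 31.170° = 58.8°.

58.8°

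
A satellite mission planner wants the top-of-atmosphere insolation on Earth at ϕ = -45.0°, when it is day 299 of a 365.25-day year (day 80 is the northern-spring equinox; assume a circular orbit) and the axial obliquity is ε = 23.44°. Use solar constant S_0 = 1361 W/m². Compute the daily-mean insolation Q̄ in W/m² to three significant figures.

Q̄ ≈ 419 W/m²

Solar longitude: L_s = 360° × (299 − 80)/365.25 = 215.852°.
sin δ = sin 23.44° × sin 215.852° = -0.23298, so δ = -13.473°.
cos h₀ = −tan(-45.0°) tan(-13.473°) = -0.2396, h₀ = 1.8127 rad.
Bracket: h₀ sin ϕ sin δ + cos ϕ cos δ sin h₀ = 1.8127×-0.70711×-0.23298 + 0.70711×0.97248×0.97088 = 0.298629 + 0.667626 = 0.966255.
Q̄ = (S_0/π) × [bracket] = (1361/π) × 0.966255 = 418.6 W/m².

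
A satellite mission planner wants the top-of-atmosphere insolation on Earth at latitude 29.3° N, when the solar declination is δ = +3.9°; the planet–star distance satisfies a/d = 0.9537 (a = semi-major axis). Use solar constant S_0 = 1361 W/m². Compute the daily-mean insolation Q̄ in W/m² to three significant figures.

Q̄ ≈ 364 W/m²

cos h₀ = −tan(+29.3°) tan(+3.900°) = -0.0383, h₀ = 1.6091 rad.
Bracket: h₀ sin ϕ sin δ + cos ϕ cos δ sin h₀ = 1.6091×0.48938×0.06802 + 0.87207×0.99768×0.99927 = 0.053563 + 0.869412 = 0.922975.
Inverse-square distance factor (a/d)² = 0.9537² = 0.909544.
Q̄ = (S_0/π) × 0.909544 × [bracket] = (1361/π) × 0.909544 × 0.922975 = 363.7 W/m².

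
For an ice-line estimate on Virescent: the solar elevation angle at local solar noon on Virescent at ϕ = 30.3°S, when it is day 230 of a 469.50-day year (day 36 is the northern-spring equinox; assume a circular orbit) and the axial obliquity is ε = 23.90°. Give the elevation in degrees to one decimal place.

Solar longitude: L_s = 360° × (230 − 36)/469.50 = 148.754°.
sin δ = sin 23.90° × sin 148.754° = 0.21015, so δ = +12.131°.
At local noon the hour angle is zero, so the zenith angle equals |ϕ − δ| = |-30.3° − (+12.131°)| = 42.431°.
Elevation = 90° − 42.431° = 47.6°.

47.6°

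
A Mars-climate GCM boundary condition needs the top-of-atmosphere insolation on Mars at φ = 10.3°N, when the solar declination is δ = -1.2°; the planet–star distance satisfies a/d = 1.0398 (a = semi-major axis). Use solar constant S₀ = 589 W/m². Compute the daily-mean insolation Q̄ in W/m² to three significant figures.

cos H₀ = −tan(+10.3°) tan(-1.200°) = 0.0038, H₀ = 1.5670 rad.
Bracket: H₀ sin φ sin δ + cos φ cos δ sin H₀ = 1.5670×0.17880×-0.02094 + 0.98389×0.99978×0.99999 = -0.005867 + 0.983664 = 0.977797.
Inverse-square distance factor (a/d)² = 1.0398² = 1.081184.
Q̄ = (S₀/π) × 1.081184 × [bracket] = (589/π) × 1.081184 × 0.977797 = 198.2 W/m².

Q̄ ≈ 198 W/m²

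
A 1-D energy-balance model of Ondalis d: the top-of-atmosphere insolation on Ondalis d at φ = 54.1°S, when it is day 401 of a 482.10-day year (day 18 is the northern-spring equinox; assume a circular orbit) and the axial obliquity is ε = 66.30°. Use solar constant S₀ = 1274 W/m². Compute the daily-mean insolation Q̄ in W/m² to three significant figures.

Q̄ ≈ 908 W/m²

Solar longitude: λ_s = 360° × (401 − 18)/482.10 = 285.999°.
sin δ = sin 66.30° × sin 285.999° = -0.88020, so δ = -61.666°.
cos H₀ = −tan(-54.1°) tan(-61.666°) = -2.5620 ≤ −1 ⇒ polar day, H₀ = π.
Bracket: H₀ sin φ sin δ + cos φ cos δ sin H₀ = 3.1416×-0.81004×-0.88020 + 0.58637×0.47461×0.00000 = 2.239952 + 0.000000 = 2.239952.
Q̄ = (S₀/π) × [bracket] = (1274/π) × 2.239952 = 908.4 W/m².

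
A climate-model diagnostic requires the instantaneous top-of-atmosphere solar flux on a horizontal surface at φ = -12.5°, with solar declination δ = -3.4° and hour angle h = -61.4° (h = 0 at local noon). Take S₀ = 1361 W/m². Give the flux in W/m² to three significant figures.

cos θ_z = sin φ sin δ + cos φ cos δ cos h = 0.012836 + 0.466522 = 0.479358.
Flux = S₀ · cos θ_z = 1361 × 0.479358 = 652.4 W/m².

652 W/m²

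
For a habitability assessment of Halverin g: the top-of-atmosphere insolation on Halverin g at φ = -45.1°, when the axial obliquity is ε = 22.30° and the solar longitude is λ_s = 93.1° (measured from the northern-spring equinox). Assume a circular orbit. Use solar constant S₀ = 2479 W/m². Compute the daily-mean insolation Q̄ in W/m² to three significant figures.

Solar declination: sin δ = sin ε · sin λ_s = sin 22.30° × sin 93.1° = 0.37890, so δ = +22.266°.
cos H₀ = −tan(-45.1°) tan(+22.266°) = 0.4109, H₀ = 1.1474 rad.
Bracket: H₀ sin φ sin δ + cos φ cos δ sin H₀ = 1.1474×-0.70834×0.37890 + 0.70587×0.92544×0.91170 = -0.307951 + 0.595559 = 0.287608.
Q̄ = (S₀/π) × [bracket] = (2479/π) × 0.287608 = 226.9 W/m².

Q̄ ≈ 227 W/m²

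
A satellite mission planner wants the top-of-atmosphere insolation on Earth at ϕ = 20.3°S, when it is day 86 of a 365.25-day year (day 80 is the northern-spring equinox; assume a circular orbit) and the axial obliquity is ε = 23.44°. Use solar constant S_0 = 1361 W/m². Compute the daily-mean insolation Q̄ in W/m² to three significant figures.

Solar longitude: L_s = 360° × (86 − 80)/365.25 = 5.914°.
sin δ = sin 23.44° × sin 5.914° = 0.04098, so δ = +2.349°.
cos h₀ = −tan(-20.3°) tan(+2.349°) = 0.0152, h₀ = 1.5556 rad.
Bracket: h₀ sin ϕ sin δ + cos ϕ cos δ sin h₀ = 1.5556×-0.34694×0.04098 + 0.93789×0.99916×0.99988 = -0.022117 + 0.936990 = 0.914873.
Q̄ = (S_0/π) × [bracket] = (1361/π) × 0.914873 = 396.3 W/m².

Q̄ ≈ 396 W/m²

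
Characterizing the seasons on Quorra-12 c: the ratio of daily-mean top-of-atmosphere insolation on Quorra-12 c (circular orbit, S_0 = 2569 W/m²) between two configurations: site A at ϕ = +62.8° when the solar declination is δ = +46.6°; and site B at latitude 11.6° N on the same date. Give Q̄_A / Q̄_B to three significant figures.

Q̄_A / Q̄_B ≈ 2.21

— Configuration A (ϕ=+62.8°):
cos h₀ = −tan(+62.8°) tan(+46.600°) = -2.0576 ≤ −1 ⇒ polar day, h₀ = π.
Bracket: h₀ sin ϕ sin δ + cos ϕ cos δ sin h₀ = 3.1416×0.88942×0.72657 + 0.45710×0.68709×0.00000 = 2.030183 + 0.000000 = 2.030183.
Q̄ = (S_0/π) × [bracket] = (2569/π) × 2.030183 = 1660.2 W/m².
— Configuration B (ϕ=+11.6°):
cos h₀ = −tan(+11.6°) tan(+46.600°) = -0.2171, h₀ = 1.7896 rad.
Bracket: h₀ sin ϕ sin δ + cos ϕ cos δ sin h₀ = 1.7896×0.20108×0.72657 + 0.97958×0.68709×0.97616 = 0.261458 + 0.657014 = 0.918472.
Q̄ = (S_0/π) × [bracket] = (2569/π) × 0.918472 = 751.07 W/m².
Ratio Q̄_A / Q̄_B = 1660.2 / 751.07 = 2.210.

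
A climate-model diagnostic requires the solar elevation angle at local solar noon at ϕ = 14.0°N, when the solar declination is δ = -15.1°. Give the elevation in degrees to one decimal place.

60.9°

At local noon the hour angle is zero, so the zenith angle equals |ϕ − δ| = |+14.0° − (-15.100°)| = 29.100°.
Elevation = 90° − 29.100° = 60.9°.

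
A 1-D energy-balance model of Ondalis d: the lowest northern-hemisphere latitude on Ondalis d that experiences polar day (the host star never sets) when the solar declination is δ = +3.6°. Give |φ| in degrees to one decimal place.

|φ| = 86.4°

Polar day requires cos H₀ = −tan φ tan δ ≤ −1, i.e. tan φ tan δ ≥ 1.
The boundary is |tan φ| · |tan δ| = 1, so |φ| = 90° − |δ| = 90° − 3.6° = 86.4° in the northern hemisphere.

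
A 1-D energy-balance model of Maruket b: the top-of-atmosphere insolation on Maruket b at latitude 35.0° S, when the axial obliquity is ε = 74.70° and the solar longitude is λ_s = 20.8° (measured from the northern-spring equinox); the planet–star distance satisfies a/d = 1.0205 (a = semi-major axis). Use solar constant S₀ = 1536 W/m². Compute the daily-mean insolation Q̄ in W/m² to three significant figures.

Solar declination: sin δ = sin ε · sin λ_s = sin 74.70° × sin 20.8° = 0.34252, so δ = +20.031°.
cos H₀ = −tan(-35.0°) tan(+20.031°) = 0.2553, H₀ = 1.3127 rad.
Bracket: H₀ sin φ sin δ + cos φ cos δ sin H₀ = 1.3127×-0.57358×0.34252 + 0.81915×0.93951×0.96687 = -0.257896 + 0.744103 = 0.486207.
Inverse-square distance factor (a/d)² = 1.0205² = 1.041420.
Q̄ = (S₀/π) × 1.041420 × [bracket] = (1536/π) × 1.041420 × 0.486207 = 247.6 W/m².

Q̄ ≈ 248 W/m²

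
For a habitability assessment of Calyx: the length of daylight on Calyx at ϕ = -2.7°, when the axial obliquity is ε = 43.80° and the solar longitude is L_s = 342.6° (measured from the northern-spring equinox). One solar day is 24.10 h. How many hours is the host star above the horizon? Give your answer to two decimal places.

12.13 h

Solar declination: sin δ = sin ε · sin L_s = sin 43.80° × sin 342.6° = -0.20698, so δ = -11.945°.
cos h₀ = −tan ϕ · tan δ = −tan(-2.7°) × tan(-11.945°) = -0.0100, so h₀ = 1.5808 rad = 90.57°.
Daylight = 2h₀/(2π) × 24.10 h = (1.5808/π) × 24.10 = 12.13 h.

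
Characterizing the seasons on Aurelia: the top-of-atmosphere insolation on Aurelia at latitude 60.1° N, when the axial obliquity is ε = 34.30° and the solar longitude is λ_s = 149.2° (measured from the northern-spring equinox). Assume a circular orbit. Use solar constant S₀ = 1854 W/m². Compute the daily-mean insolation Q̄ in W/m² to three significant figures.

Solar declination: sin δ = sin ε · sin λ_s = sin 34.30° × sin 149.2° = 0.28855, so δ = +16.771°.
cos H₀ = −tan(+60.1°) tan(+16.771°) = -0.5241, H₀ = 2.1224 rad.
Bracket: H₀ sin φ sin δ + cos φ cos δ sin H₀ = 2.1224×0.86690×0.28855 + 0.49849×0.95746×0.85166 = 0.530906 + 0.406484 = 0.937390.
Q̄ = (S₀/π) × [bracket] = (1854/π) × 0.937390 = 553.2 W/m².

Q̄ ≈ 553 W/m²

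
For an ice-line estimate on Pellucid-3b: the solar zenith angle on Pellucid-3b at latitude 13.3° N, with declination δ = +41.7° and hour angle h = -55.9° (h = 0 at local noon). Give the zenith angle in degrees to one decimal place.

θ_z = 55.9°

cos θ_z = sin φ sin δ + cos φ cos δ cos h = 0.153036 + 0.407367 = 0.560403.
θ_z = arccos(0.560403) = 55.9°.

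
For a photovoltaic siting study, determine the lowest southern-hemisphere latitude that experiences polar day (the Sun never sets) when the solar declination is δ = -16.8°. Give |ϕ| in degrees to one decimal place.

|ϕ| = 73.2°

Polar day requires cos h₀ = −tan ϕ tan δ ≤ −1, i.e. tan ϕ tan δ ≥ 1.
The boundary is |tan ϕ| · |tan δ| = 1, so |ϕ| = 90° − |δ| = 90° − 16.8° = 73.2° in the southern hemisphere.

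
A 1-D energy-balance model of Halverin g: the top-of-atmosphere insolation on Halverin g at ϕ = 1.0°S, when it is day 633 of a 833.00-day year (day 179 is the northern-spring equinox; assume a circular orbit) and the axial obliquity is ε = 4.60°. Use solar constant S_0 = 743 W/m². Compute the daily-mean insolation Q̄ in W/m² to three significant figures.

Solar longitude: L_s = 360° × (633 − 179)/833.00 = 196.206°.
sin δ = sin 4.60° × sin 196.206° = -0.02238, so δ = -1.283°.
cos h₀ = −tan(-1.0°) tan(-1.283°) = -0.0004, h₀ = 1.5712 rad.
Bracket: h₀ sin ϕ sin δ + cos ϕ cos δ sin h₀ = 1.5712×-0.01745×-0.02238 + 0.99985×0.99975×1.00000 = 0.000614 + 0.999600 = 1.000214.
Q̄ = (S_0/π) × [bracket] = (743/π) × 1.000214 = 236.6 W/m².

Q̄ ≈ 237 W/m²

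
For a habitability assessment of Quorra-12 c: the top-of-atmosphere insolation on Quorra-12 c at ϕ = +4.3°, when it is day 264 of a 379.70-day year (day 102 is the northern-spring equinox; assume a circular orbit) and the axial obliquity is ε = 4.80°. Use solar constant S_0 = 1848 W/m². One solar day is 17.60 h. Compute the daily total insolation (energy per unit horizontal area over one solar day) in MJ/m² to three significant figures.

37.3 MJ/m²

Solar longitude: L_s = 360° × (264 − 102)/379.70 = 153.595°.
sin δ = sin 4.80° × sin 153.595° = 0.03721, so δ = +2.133°.
cos h₀ = −tan(+4.3°) tan(+2.133°) = -0.0028, h₀ = 1.5736 rad.
Bracket: h₀ sin ϕ sin δ + cos ϕ cos δ sin h₀ = 1.5736×0.07498×0.03721 + 0.99719×0.99931×1.00000 = 0.004390 + 0.996502 = 1.000892.
Q̄ = (S_0/π) × [bracket] = (1848/π) × 1.000892 = 588.76 W/m².
Daily total = Q̄ × 17.60 h × 3600 s/h = 588.76 × 17.60 × 3600 / 10⁶ = 37.30 MJ/m².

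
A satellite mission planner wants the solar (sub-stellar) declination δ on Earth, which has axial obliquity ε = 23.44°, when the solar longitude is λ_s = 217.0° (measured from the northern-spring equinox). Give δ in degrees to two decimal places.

sin δ = sin ε · sin λ_s = sin 23.44° × sin 217.0° = -0.239395.
δ = arcsin(-0.239395) = -13.85°.

δ = -13.85°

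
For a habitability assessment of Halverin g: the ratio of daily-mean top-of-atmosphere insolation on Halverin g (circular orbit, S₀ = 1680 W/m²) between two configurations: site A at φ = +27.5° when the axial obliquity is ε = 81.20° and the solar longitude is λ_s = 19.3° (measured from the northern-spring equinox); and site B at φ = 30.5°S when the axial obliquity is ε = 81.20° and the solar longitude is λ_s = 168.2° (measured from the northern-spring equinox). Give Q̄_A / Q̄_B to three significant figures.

— Configuration A (φ=+27.5°):
Solar declination: sin δ = sin ε · sin λ_s = sin 81.20° × sin 19.3° = 0.32662, so δ = +19.064°.
cos H₀ = −tan(+27.5°) tan(+19.064°) = -0.1799, H₀ = 1.7517 rad.
Bracket: H₀ sin φ sin δ + cos φ cos δ sin H₀ = 1.7517×0.46175×0.32662 + 0.88701×0.94515×0.98369 = 0.264186 + 0.824684 = 1.088870.
Q̄ = (S₀/π) × [bracket] = (1680/π) × 1.088870 = 582.28 W/m².
— Configuration B (φ=-30.5°):
Solar declination: sin δ = sin ε · sin λ_s = sin 81.20° × sin 168.2° = 0.20209, so δ = +11.659°.
cos H₀ = −tan(-30.5°) tan(+11.659°) = 0.1215, H₀ = 1.4489 rad.
Bracket: H₀ sin φ sin δ + cos φ cos δ sin H₀ = 1.4489×-0.50754×0.20209 + 0.86163×0.97937×0.99259 = -0.148612 + 0.837602 = 0.688990.
Q̄ = (S₀/π) × [bracket] = (1680/π) × 0.688990 = 368.44 W/m².
Ratio Q̄_A / Q̄_B = 582.28 / 368.44 = 1.580.

Q̄_A / Q̄_B ≈ 1.58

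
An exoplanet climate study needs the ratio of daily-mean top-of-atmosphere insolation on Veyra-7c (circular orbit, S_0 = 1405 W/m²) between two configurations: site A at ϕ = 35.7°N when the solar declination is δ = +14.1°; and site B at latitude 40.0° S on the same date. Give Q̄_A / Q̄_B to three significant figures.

Q̄_A / Q̄_B ≈ 1.99

— Configuration A (ϕ=+35.7°):
cos h₀ = −tan(+35.7°) tan(+14.100°) = -0.1805, h₀ = 1.7523 rad.
Bracket: h₀ sin ϕ sin δ + cos ϕ cos δ sin h₀ = 1.7523×0.58354×0.24362 + 0.81208×0.96987×0.98358 = 0.249110 + 0.774679 = 1.023789.
Q̄ = (S_0/π) × [bracket] = (1405/π) × 1.023789 = 457.86 W/m².
— Configuration B (ϕ=-40.0°):
cos h₀ = −tan(-40.0°) tan(+14.100°) = 0.2108, h₀ = 1.3584 rad.
Bracket: h₀ sin ϕ sin δ + cos ϕ cos δ sin h₀ = 1.3584×-0.64279×0.24362 + 0.76604×0.96987×0.97754 = -0.212721 + 0.726272 = 0.513551.
Q̄ = (S_0/π) × [bracket] = (1405/π) × 0.513551 = 229.67 W/m².
Ratio Q̄_A / Q̄_B = 457.86 / 229.67 = 1.994.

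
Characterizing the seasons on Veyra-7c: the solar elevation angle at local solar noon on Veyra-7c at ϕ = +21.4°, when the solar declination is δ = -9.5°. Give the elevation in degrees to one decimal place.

59.1°

At local noon the hour angle is zero, so the zenith angle equals |ϕ − δ| = |+21.4° − (-9.500°)| = 30.900°.
Elevation = 90° − 30.900° = 59.1°.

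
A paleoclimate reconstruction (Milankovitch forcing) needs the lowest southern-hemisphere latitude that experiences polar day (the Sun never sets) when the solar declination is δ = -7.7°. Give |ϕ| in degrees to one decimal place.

Polar day requires cos h₀ = −tan ϕ tan δ ≤ −1, i.e. tan ϕ tan δ ≥ 1.
The boundary is |tan ϕ| · |tan δ| = 1, so |ϕ| = 90° − |δ| = 90° − 7.7° = 82.3° in the southern hemisphere.

|ϕ| = 82.3°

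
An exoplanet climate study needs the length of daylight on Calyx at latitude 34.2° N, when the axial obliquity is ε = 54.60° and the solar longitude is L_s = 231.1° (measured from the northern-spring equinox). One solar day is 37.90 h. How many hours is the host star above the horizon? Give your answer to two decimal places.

11.81 h

Solar declination: sin δ = sin ε · sin L_s = sin 54.60° × sin 231.1° = -0.63437, so δ = -39.373°.
cos h₀ = −tan ϕ · tan δ = −tan(+34.2°) × tan(-39.373°) = 0.5577, so h₀ = 0.9792 rad = 56.10°.
Daylight = 2h₀/(2π) × 37.90 h = (0.9792/π) × 37.90 = 11.81 h.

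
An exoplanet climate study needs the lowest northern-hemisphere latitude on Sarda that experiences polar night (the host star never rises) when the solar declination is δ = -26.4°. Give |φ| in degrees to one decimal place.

Polar night requires cos H₀ = −tan φ tan δ ≥ 1, i.e. tan φ tan δ ≤ −1.
The boundary is |tan φ| · |tan δ| = 1, so |φ| = 90° − |δ| = 90° − 26.4° = 63.6° in the northern hemisphere.

|φ| = 63.6°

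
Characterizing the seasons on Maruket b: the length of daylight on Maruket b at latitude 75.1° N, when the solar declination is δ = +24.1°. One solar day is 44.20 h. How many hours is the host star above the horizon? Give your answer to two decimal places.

Sunrise equation: cos h₀ = −tan ϕ · tan δ = -1.6812 ≤ −1, so the host star never sets (polar day) and h₀ = π.
Daylight = 2h₀/(2π) × 44.20 h = (3.1416/π) × 44.20 = 44.20 h.

44.20 h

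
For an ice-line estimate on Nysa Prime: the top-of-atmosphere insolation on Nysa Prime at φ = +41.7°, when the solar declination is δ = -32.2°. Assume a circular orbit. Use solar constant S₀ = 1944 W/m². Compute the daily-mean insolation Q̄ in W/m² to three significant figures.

cos H₀ = −tan(+41.7°) tan(-32.200°) = 0.5611, H₀ = 0.9751 rad.
Bracket: H₀ sin φ sin δ + cos φ cos δ sin H₀ = 0.9751×0.66523×-0.53288 + 0.74664×0.84619×0.82777 = -0.345661 + 0.522985 = 0.177324.
Q̄ = (S₀/π) × [bracket] = (1944/π) × 0.177324 = 109.7 W/m².

Q̄ ≈ 110 W/m²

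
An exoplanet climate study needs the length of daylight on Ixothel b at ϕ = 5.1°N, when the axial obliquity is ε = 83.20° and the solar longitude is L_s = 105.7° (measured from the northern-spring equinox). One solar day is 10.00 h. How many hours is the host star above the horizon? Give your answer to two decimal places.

Solar declination: sin δ = sin ε · sin L_s = sin 83.20° × sin 105.7° = 0.95592, so δ = +72.925°.
cos h₀ = −tan ϕ · tan δ = −tan(+5.1°) × tan(+72.925°) = -0.2905, so h₀ = 1.8656 rad = 106.89°.
Daylight = 2h₀/(2π) × 10.00 h = (1.8656/π) × 10.00 = 5.94 h.

5.94 h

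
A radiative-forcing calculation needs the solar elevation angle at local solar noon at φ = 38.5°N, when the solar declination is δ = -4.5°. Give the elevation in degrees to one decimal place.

47.0°

At local noon the hour angle is zero, so the zenith angle equals |φ − δ| = |+38.5° − (-4.500°)| = 43.000°.
Elevation = 90° − 43.000° = 47.0°.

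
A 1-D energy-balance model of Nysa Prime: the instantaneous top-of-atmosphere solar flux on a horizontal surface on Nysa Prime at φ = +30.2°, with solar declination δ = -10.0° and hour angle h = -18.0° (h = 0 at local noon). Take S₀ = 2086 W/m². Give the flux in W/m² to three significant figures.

1.51e+03 W/m²

cos θ_z = sin φ sin δ + cos φ cos δ cos h = -0.087348 + 0.809487 = 0.722139.
Flux = S₀ · cos θ_z = 2086 × 0.722139 = 1506 W/m².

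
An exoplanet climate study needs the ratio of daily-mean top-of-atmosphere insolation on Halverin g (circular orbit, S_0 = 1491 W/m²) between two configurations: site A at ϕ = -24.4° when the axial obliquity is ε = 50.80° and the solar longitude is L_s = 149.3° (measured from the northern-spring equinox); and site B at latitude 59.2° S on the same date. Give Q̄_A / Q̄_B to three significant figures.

— Configuration A (ϕ=-24.4°):
Solar declination: sin δ = sin ε · sin L_s = sin 50.80° × sin 149.3° = 0.39564, so δ = +23.306°.
cos h₀ = −tan(-24.4°) tan(+23.306°) = 0.1954, h₀ = 1.3741 rad.
Bracket: h₀ sin ϕ sin δ + cos ϕ cos δ sin h₀ = 1.3741×-0.41310×0.39564 + 0.91068×0.91840×0.98072 = -0.224581 + 0.820243 = 0.595662.
Q̄ = (S_0/π) × [bracket] = (1491/π) × 0.595662 = 282.70 W/m².
— Configuration B (ϕ=-59.2°):
cos h₀ = −tan(-59.2°) tan(+23.306°) = 0.7227, h₀ = 0.7632 rad.
Bracket: h₀ sin ϕ sin δ + cos ϕ cos δ sin h₀ = 0.7632×-0.85896×0.39564 + 0.51204×0.91840×0.69120 = -0.259365 + 0.325042 = 0.065677.
Q̄ = (S_0/π) × [bracket] = (1491/π) × 0.065677 = 31.170 W/m².
Ratio Q̄_A / Q̄_B = 282.70 / 31.170 = 9.070.

Q̄_A / Q̄_B ≈ 9.07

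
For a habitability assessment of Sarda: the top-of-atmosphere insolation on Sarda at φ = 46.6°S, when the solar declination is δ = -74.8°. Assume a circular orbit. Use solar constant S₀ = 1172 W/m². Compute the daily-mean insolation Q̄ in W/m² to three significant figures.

Q̄ ≈ 822 W/m²

cos H₀ = −tan(-46.6°) tan(-74.800°) = -3.8921 ≤ −1 ⇒ polar day, H₀ = π.
Bracket: H₀ sin φ sin δ + cos φ cos δ sin H₀ = 3.1416×-0.72657×-0.96502 + 0.68709×0.26219×0.00000 = 2.202747 + 0.000000 = 2.202747.
Q̄ = (S₀/π) × [bracket] = (1172/π) × 2.202747 = 821.8 W/m².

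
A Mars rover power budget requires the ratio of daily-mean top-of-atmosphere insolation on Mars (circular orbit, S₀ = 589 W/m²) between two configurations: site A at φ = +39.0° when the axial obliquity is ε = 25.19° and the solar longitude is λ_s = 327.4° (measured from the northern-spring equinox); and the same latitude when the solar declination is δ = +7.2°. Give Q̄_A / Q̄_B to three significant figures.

— Configuration A (φ=+39.0°):
Solar declination: sin δ = sin ε · sin λ_s = sin 25.19° × sin 327.4° = -0.22931, so δ = -13.257°.
cos H₀ = −tan(+39.0°) tan(-13.257°) = 0.1908, H₀ = 1.3788 rad.
Bracket: H₀ sin φ sin δ + cos φ cos δ sin H₀ = 1.3788×0.62932×-0.22931 + 0.77715×0.97335×0.98163 = -0.198974 + 0.742543 = 0.543569.
Q̄ = (S₀/π) × [bracket] = (589/π) × 0.543569 = 101.91 W/m².
— Configuration B (φ=+39.0°):
cos H₀ = −tan(+39.0°) tan(+7.200°) = -0.1023, H₀ = 1.6733 rad.
Bracket: H₀ sin φ sin δ + cos φ cos δ sin H₀ = 1.6733×0.62932×0.12533 + 0.77715×0.99211×0.99475 = 0.131978 + 0.766970 = 0.898948.
Q̄ = (S₀/π) × [bracket] = (589/π) × 0.898948 = 168.54 W/m².
Ratio Q̄_A / Q̄_B = 101.91 / 168.54 = 0.6047.

Q̄_A / Q̄_B ≈ 0.605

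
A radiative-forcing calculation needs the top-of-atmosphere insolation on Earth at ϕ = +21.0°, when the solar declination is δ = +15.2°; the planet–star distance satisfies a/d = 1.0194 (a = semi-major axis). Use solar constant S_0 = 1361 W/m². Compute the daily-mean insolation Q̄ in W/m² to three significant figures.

cos h₀ = −tan(+21.0°) tan(+15.200°) = -0.1043, h₀ = 1.6753 rad.
Bracket: h₀ sin ϕ sin δ + cos ϕ cos δ sin h₀ = 1.6753×0.35837×0.26219 + 0.93358×0.96502×0.99455 = 0.157413 + 0.896013 = 1.053426.
Inverse-square distance factor (a/d)² = 1.0194² = 1.039176.
Q̄ = (S_0/π) × 1.039176 × [bracket] = (1361/π) × 1.039176 × 1.053426 = 474.2 W/m².

Q̄ ≈ 474 W/m²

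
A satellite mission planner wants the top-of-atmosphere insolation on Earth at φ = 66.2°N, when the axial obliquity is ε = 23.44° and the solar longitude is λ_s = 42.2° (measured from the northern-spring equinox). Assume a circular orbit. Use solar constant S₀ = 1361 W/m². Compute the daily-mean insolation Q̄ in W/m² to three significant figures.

Q̄ ≈ 369 W/m²

Solar declination: sin δ = sin ε · sin λ_s = sin 23.44° × sin 42.2° = 0.26720, so δ = +15.498°.
cos H₀ = −tan(+66.2°) tan(+15.498°) = -0.6287, H₀ = 2.2507 rad.
Bracket: H₀ sin φ sin δ + cos φ cos δ sin H₀ = 2.2507×0.91496×0.26720 + 0.40355×0.96364×0.77766 = 0.550245 + 0.302414 = 0.852659.
Q̄ = (S₀/π) × [bracket] = (1361/π) × 0.852659 = 369.4 W/m².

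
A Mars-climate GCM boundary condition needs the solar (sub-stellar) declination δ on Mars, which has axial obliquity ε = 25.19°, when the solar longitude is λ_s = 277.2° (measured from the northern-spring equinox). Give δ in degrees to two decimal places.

δ = -24.98°

sin δ = sin ε · sin λ_s = sin 25.19° × sin 277.2° = -0.422265.
δ = arcsin(-0.422265) = -24.98°.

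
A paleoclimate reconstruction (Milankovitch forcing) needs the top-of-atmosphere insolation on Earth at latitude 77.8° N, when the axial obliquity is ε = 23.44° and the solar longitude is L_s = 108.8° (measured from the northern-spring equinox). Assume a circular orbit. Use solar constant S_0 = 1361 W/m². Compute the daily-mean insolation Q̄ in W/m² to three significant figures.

Q̄ ≈ 501 W/m²

Solar declination: sin δ = sin ε · sin L_s = sin 23.44° × sin 108.8° = 0.37657, so δ = +22.121°.
cos h₀ = −tan(+77.8°) tan(+22.121°) = -1.8801 ≤ −1 ⇒ polar day, h₀ = π.
Bracket: h₀ sin ϕ sin δ + cos ϕ cos δ sin h₀ = 3.1416×0.97742×0.37657 + 0.21132×0.92639×0.00000 = 1.156319 + 0.000000 = 1.156319.
Q̄ = (S_0/π) × [bracket] = (1361/π) × 1.156319 = 500.9 W/m².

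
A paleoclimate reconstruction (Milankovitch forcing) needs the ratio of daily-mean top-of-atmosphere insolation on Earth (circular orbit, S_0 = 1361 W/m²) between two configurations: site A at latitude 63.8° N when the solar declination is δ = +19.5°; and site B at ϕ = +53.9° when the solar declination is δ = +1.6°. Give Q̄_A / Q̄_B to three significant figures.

— Configuration A (ϕ=+63.8°):
cos h₀ = −tan(+63.8°) tan(+19.500°) = -0.7197, h₀ = 2.3741 rad.
Bracket: h₀ sin ϕ sin δ + cos ϕ cos δ sin h₀ = 2.3741×0.89726×0.33381 + 0.44151×0.94264×0.69432 = 0.711077 + 0.288966 = 1.000043.
Q̄ = (S_0/π) × [bracket] = (1361/π) × 1.000043 = 433.24 W/m².
— Configuration B (ϕ=+53.9°):
cos h₀ = −tan(+53.9°) tan(+1.600°) = -0.0383, h₀ = 1.6091 rad.
Bracket: h₀ sin ϕ sin δ + cos ϕ cos δ sin h₀ = 1.6091×0.80799×0.02792 + 0.58920×0.99961×0.99927 = 0.036300 + 0.588540 = 0.624840.
Q̄ = (S_0/π) × [bracket] = (1361/π) × 0.624840 = 270.69 W/m².
Ratio Q̄_A / Q̄_B = 433.24 / 270.69 = 1.601.

Q̄_A / Q̄_B ≈ 1.60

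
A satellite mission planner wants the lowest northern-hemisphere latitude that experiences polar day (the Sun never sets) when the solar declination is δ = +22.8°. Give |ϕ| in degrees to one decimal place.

Polar day requires cos h₀ = −tan ϕ tan δ ≤ −1, i.e. tan ϕ tan δ ≥ 1.
The boundary is |tan ϕ| · |tan δ| = 1, so |ϕ| = 90° − |δ| = 90° − 22.8° = 67.2° in the northern hemisphere.

|ϕ| = 67.2°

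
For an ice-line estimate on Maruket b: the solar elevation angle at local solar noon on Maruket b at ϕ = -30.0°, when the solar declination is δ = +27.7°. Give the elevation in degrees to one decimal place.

32.3°

At local noon the hour angle is zero, so the zenith angle equals |ϕ − δ| = |-30.0° − (+27.700°)| = 57.700°.
Elevation = 90° − 57.700° = 32.3°.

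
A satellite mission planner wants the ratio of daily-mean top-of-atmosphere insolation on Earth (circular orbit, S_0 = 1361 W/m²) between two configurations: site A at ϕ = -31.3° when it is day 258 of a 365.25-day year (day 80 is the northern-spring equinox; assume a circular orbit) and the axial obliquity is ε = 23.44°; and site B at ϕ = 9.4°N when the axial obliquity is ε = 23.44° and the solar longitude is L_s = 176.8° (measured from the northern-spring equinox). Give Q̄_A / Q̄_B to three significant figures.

Q̄_A / Q̄_B ≈ 0.835

— Configuration A (ϕ=-31.3°):
Solar longitude: L_s = 360° × (258 − 80)/365.25 = 175.441°.
sin δ = sin 23.44° × sin 175.441° = 0.03162, so δ = +1.812°.
cos h₀ = −tan(-31.3°) tan(+1.812°) = 0.0192, h₀ = 1.5516 rad.
Bracket: h₀ sin ϕ sin δ + cos ϕ cos δ sin h₀ = 1.5516×-0.51952×0.03162 + 0.85446×0.99950×0.99982 = -0.025488 + 0.853879 = 0.828391.
Q̄ = (S_0/π) × [bracket] = (1361/π) × 0.828391 = 358.88 W/m².
— Configuration B (ϕ=+9.4°):
Solar declination: sin δ = sin ε · sin L_s = sin 23.44° × sin 176.8° = 0.02221, so δ = +1.272°.
cos h₀ = −tan(+9.4°) tan(+1.272°) = -0.0037, h₀ = 1.5745 rad.
Bracket: h₀ sin ϕ sin δ + cos ϕ cos δ sin h₀ = 1.5745×0.16333×0.02221 + 0.98657×0.99975×0.99999 = 0.005712 + 0.986313 = 0.992025.
Q̄ = (S_0/π) × [bracket] = (1361/π) × 0.992025 = 429.76 W/m².
Ratio Q̄_A / Q̄_B = 358.88 / 429.76 = 0.8351.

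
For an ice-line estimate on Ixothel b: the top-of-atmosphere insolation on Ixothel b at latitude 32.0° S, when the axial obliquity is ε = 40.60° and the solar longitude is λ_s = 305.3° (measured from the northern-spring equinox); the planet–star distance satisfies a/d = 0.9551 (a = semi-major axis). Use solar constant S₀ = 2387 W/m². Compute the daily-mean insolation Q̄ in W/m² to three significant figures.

Solar declination: sin δ = sin ε · sin λ_s = sin 40.60° × sin 305.3° = -0.53112, so δ = -32.081°.
cos H₀ = −tan(-32.0°) tan(-32.081°) = -0.3917, H₀ = 1.9733 rad.
Bracket: H₀ sin φ sin δ + cos φ cos δ sin H₀ = 1.9733×-0.52992×-0.53112 + 0.84805×0.84730×0.92010 = 0.555387 + 0.661140 = 1.216527.
Inverse-square distance factor (a/d)² = 0.9551² = 0.912216.
Q̄ = (S₀/π) × 0.912216 × [bracket] = (2387/π) × 0.912216 × 1.216527 = 843.2 W/m².

Q̄ ≈ 843 W/m²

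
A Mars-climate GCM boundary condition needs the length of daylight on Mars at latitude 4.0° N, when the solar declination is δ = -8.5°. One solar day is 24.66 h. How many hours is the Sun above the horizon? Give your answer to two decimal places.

12.25 h

cos h₀ = −tan ϕ · tan δ = −tan(+4.0°) × tan(-8.500°) = 0.0105, so h₀ = 1.5603 rad = 89.40°.
Daylight = 2h₀/(2π) × 24.66 h = (1.5603/π) × 24.66 = 12.25 h.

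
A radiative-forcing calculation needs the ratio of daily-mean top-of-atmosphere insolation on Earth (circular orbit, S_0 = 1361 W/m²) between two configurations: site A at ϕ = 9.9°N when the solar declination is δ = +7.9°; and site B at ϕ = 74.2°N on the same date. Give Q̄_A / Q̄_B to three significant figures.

— Configuration A (ϕ=+9.9°):
cos h₀ = −tan(+9.9°) tan(+7.900°) = -0.0242, h₀ = 1.5950 rad.
Bracket: h₀ sin ϕ sin δ + cos ϕ cos δ sin h₀ = 1.5950×0.17193×0.13744 + 0.98511×0.99051×0.99971 = 0.037690 + 0.975478 = 1.013168.
Q̄ = (S_0/π) × [bracket] = (1361/π) × 1.013168 = 438.92 W/m².
— Configuration B (ϕ=+74.2°):
cos h₀ = −tan(+74.2°) tan(+7.900°) = -0.4904, h₀ = 2.0833 rad.
Bracket: h₀ sin ϕ sin δ + cos ϕ cos δ sin h₀ = 2.0833×0.96222×0.13744 + 0.27228×0.99051×0.87151 = 0.275511 + 0.235043 = 0.510554.
Q̄ = (S_0/π) × [bracket] = (1361/π) × 0.510554 = 221.18 W/m².
Ratio Q̄_A / Q̄_B = 438.92 / 221.18 = 1.984.

Q̄_A / Q̄_B ≈ 1.98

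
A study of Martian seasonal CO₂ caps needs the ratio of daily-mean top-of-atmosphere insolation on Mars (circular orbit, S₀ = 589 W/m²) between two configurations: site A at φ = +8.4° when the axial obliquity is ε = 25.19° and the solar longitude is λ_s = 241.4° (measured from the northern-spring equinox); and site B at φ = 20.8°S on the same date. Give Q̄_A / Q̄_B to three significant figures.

— Configuration A (φ=+8.4°):
Solar declination: sin δ = sin ε · sin λ_s = sin 25.19° × sin 241.4° = -0.37369, so δ = -21.943°.
cos H₀ = −tan(+8.4°) tan(-21.943°) = 0.0595, H₀ = 1.5113 rad.
Bracket: H₀ sin φ sin δ + cos φ cos δ sin H₀ = 1.5113×0.14608×-0.37369 + 0.98927×0.92755×0.99823 = -0.082500 + 0.915973 = 0.833473.
Q̄ = (S₀/π) × [bracket] = (589/π) × 0.833473 = 156.26 W/m².
— Configuration B (φ=-20.8°):
cos H₀ = −tan(-20.8°) tan(-21.943°) = -0.1530, H₀ = 1.7244 rad.
Bracket: H₀ sin φ sin δ + cos φ cos δ sin H₀ = 1.7244×-0.35511×-0.37369 + 0.93483×0.92755×0.98822 = 0.228830 + 0.856887 = 1.085717.
Q̄ = (S₀/π) × [bracket] = (589/π) × 1.085717 = 203.56 W/m².
Ratio Q̄_A / Q̄_B = 156.26 / 203.56 = 0.7676.

Q̄_A / Q̄_B ≈ 0.768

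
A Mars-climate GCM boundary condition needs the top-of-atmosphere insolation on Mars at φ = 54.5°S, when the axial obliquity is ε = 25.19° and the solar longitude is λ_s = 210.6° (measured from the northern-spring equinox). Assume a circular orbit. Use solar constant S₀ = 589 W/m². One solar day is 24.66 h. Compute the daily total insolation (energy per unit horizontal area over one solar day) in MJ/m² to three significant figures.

14.5 MJ/m²

Solar declination: sin δ = sin ε · sin λ_s = sin 25.19° × sin 210.6° = -0.21666, so δ = -12.513°.
cos H₀ = −tan(-54.5°) tan(-12.513°) = -0.3111, H₀ = 1.8872 rad.
Bracket: H₀ sin φ sin δ + cos φ cos δ sin H₀ = 1.8872×-0.81412×-0.21666 + 0.58070×0.97625×0.95037 = 0.332878 + 0.538773 = 0.871651.
Q̄ = (S₀/π) × [bracket] = (589/π) × 0.871651 = 163.42 W/m².
Daily total = Q̄ × 24.66 h × 3600 s/h = 163.42 × 24.66 × 3600 / 10⁶ = 14.51 MJ/m².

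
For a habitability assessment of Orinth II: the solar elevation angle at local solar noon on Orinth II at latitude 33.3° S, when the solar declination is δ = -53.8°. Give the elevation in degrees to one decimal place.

At local noon the hour angle is zero, so the zenith angle equals |φ − δ| = |-33.3° − (-53.800°)| = 20.500°.
Elevation = 90° − 20.500° = 69.5°.

69.5°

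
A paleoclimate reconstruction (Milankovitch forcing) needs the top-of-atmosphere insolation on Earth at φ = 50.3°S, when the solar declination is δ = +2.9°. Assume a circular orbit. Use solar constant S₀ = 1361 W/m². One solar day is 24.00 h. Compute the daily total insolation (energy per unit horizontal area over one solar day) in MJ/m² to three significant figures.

21.6 MJ/m²

cos H₀ = −tan(-50.3°) tan(+2.900°) = 0.0610, H₀ = 1.5097 rad.
Bracket: H₀ sin φ sin δ + cos φ cos δ sin H₀ = 1.5097×-0.76940×0.05059 + 0.63877×0.99872×0.99814 = -0.058763 + 0.636766 = 0.578003.
Q̄ = (S₀/π) × [bracket] = (1361/π) × 0.578003 = 250.40 W/m².
Daily total = Q̄ × 24.00 h × 3600 s/h = 250.40 × 24.00 × 3600 / 10⁶ = 21.63 MJ/m².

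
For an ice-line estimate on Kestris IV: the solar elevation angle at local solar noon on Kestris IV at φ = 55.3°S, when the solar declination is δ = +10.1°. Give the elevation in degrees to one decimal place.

24.6°

At local noon the hour angle is zero, so the zenith angle equals |φ − δ| = |-55.3° − (+10.100°)| = 65.400°.
Elevation = 90° − 65.400° = 24.6°.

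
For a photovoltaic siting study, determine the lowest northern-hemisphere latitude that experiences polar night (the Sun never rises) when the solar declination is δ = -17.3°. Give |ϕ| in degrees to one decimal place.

Polar night requires cos h₀ = −tan ϕ tan δ ≥ 1, i.e. tan ϕ tan δ ≤ −1.
The boundary is |tan ϕ| · |tan δ| = 1, so |ϕ| = 90° − |δ| = 90° − 17.3° = 72.7° in the northern hemisphere.

|ϕ| = 72.7°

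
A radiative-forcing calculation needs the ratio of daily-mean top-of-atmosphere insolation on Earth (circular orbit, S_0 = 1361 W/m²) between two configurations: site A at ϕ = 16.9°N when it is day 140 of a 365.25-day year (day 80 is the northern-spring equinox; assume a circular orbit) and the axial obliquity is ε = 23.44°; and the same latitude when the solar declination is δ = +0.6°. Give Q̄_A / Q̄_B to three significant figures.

Q̄_A / Q̄_B ≈ 1.10

— Configuration A (ϕ=+16.9°):
Solar longitude: L_s = 360° × (140 − 80)/365.25 = 59.138°.
sin δ = sin 23.44° × sin 59.138° = 0.34146, so δ = +19.966°.
cos h₀ = −tan(+16.9°) tan(+19.966°) = -0.1104, h₀ = 1.6814 rad.
Bracket: h₀ sin ϕ sin δ + cos ϕ cos δ sin h₀ = 1.6814×0.29070×0.34146 + 0.95681×0.93990×0.99389 = 0.166900 + 0.893811 = 1.060711.
Q̄ = (S_0/π) × [bracket] = (1361/π) × 1.060711 = 459.52 W/m².
— Configuration B (ϕ=+16.9°):
cos h₀ = −tan(+16.9°) tan(+0.600°) = -0.0032, h₀ = 1.5740 rad.
Bracket: h₀ sin ϕ sin δ + cos ϕ cos δ sin h₀ = 1.5740×0.29070×0.01047 + 0.95681×0.99995×0.99999 = 0.004791 + 0.956753 = 0.961544.
Q̄ = (S_0/π) × [bracket] = (1361/π) × 0.961544 = 416.56 W/m².
Ratio Q̄_A / Q̄_B = 459.52 / 416.56 = 1.103.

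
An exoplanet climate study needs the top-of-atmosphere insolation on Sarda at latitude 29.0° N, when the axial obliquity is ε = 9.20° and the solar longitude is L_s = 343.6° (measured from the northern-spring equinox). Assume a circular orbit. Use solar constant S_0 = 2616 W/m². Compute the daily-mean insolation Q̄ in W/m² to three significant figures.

Q̄ ≈ 699 W/m²

Solar declination: sin δ = sin ε · sin L_s = sin 9.20° × sin 343.6° = -0.04514, so δ = -2.587°.
cos h₀ = −tan(+29.0°) tan(-2.587°) = 0.0250, h₀ = 1.5457 rad.
Bracket: h₀ sin ϕ sin δ + cos ϕ cos δ sin h₀ = 1.5457×0.48481×-0.04514 + 0.87462×0.99898×0.99969 = -0.033827 + 0.873457 = 0.839630.
Q̄ = (S_0/π) × [bracket] = (2616/π) × 0.839630 = 699.2 W/m².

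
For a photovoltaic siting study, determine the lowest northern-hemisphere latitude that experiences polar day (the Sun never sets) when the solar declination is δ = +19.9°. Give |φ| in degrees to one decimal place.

|φ| = 70.1°

Polar day requires cos H₀ = −tan φ tan δ ≤ −1, i.e. tan φ tan δ ≥ 1.
The boundary is |tan φ| · |tan δ| = 1, so |φ| = 90° − |δ| = 90° − 19.9° = 70.1° in the northern hemisphere.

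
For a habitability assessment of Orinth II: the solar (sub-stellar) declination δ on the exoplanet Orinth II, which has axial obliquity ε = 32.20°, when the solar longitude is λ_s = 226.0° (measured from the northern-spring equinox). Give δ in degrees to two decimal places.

δ = -22.54°

sin δ = sin ε · sin λ_s = sin 32.20° × sin 226.0° = -0.383319.
δ = arcsin(-0.383319) = -22.54°.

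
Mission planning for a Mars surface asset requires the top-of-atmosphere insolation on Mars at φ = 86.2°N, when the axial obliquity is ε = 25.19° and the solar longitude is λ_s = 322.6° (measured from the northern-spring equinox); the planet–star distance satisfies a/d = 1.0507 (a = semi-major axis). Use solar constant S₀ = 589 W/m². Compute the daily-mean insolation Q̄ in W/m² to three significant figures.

Q̄ ≈ 0.00 W/m²

Solar declination: sin δ = sin ε · sin λ_s = sin 25.19° × sin 322.6° = -0.25851, so δ = -14.982°.
cos H₀ = −tan(+86.2°) tan(-14.982°) = 4.0290 ≥ 1 ⇒ polar night, H₀ = 0 and Q̄ = 0.
Inverse-square distance factor (a/d)² = 1.0507² = 1.103970.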